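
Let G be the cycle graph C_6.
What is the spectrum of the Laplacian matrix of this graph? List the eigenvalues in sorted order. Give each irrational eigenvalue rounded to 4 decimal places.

The graph has 6 vertices and degree multiset [2, 2, 2, 2, 2, 2]; D is the diagonal matrix of degrees and L = D - A. Since every row of L sums to 0, the all-ones vector is in the kernel and 0 is an eigenvalue. The largest eigenvalue, 4, is at most the vertex count 6.

[0, 1, 1, 3, 3, 4]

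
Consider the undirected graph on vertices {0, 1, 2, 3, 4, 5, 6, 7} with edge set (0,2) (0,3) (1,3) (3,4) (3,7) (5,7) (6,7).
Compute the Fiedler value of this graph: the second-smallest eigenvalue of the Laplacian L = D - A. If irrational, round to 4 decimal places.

0.3187

Each diagonal entry of L is the vertex degree and each off-diagonal entry is -1 where an edge is present, 0 otherwise; in the order [0, 1, 2, 3, 4, 5, 6, 7] the diagonal is [2, 1, 1, 4, 1, 1, 1, 3]. The sorted Laplacian eigenvalues are [0, 0.3187, 0.5858, 1, 1, 2.3579, 3.4142, 5.3234]; the algebraic connectivity is the second entry, 0.3187.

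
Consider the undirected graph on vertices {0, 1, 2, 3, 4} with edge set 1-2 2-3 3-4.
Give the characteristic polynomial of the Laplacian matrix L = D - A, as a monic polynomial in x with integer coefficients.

x^5 - 6x^4 + 10x^3 - 4x^2

Each diagonal entry of L is the vertex degree and each off-diagonal entry is -1 where an edge is present, 0 otherwise; in the order [0, 1, 2, 3, 4] the diagonal is [0, 1, 2, 2, 1]. Computing det(xI - L) by cofactor expansion (or equivalently via sum-over-permutations) gives x^5 - 6x^4 + 10x^3 - 4x^2. The constant term is 0 because L is singular (the all-ones vector lies in its kernel).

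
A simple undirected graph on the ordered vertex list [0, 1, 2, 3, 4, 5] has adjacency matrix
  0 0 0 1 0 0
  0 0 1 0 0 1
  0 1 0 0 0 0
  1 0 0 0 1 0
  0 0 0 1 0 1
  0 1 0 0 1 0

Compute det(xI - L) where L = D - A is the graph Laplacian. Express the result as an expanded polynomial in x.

x^6 - 10x^5 + 36x^4 - 56x^3 + 35x^2 - 6x

Reading degrees in the order [0, 1, 2, 3, 4, 5] gives [1, 2, 1, 2, 2, 2]; set D = diag(1, 2, 1, 2, 2, 2) and form L = D - A. L has integer entries, so p(x) = det(xI - L) has integer coefficients. Expanding the determinant yields x^6 - 10x^5 + 36x^4 - 56x^3 + 35x^2 - 6x. The constant term is 0 because L is singular (the all-ones vector lies in its kernel). There is one zero in the spectrum, matching the 1 component.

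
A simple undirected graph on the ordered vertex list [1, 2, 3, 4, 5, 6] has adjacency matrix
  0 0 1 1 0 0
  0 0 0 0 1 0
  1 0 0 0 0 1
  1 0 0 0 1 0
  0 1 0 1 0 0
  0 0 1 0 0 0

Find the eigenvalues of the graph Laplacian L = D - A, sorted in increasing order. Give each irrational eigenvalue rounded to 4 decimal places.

[0, 0.2679, 1, 2, 3, 3.7321]

Each diagonal entry of L is the vertex degree and each off-diagonal entry is -1 where an edge is present, 0 otherwise; in the order [1, 2, 3, 4, 5, 6] the diagonal is [2, 1, 2, 2, 2, 1]. Diagonalising L (or applying a numerical eigensolver to the 6x6 matrix) gives the spectrum above. There is one zero in the spectrum, matching the 1 component.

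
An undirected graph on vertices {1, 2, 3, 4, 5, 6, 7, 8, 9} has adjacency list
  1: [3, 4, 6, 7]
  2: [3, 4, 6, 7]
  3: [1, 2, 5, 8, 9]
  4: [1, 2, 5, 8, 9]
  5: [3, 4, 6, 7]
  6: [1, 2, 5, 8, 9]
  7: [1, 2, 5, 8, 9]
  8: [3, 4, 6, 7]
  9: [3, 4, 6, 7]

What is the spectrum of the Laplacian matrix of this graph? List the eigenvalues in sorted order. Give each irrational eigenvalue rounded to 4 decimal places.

[0, 4, 4, 4, 4, 5, 5, 5, 9]

With the vertex order [1, 2, 3, 4, 5, 6, 7, 8, 9], the degrees are [4, 4, 5, 5, 4, 5, 5, 4, 4], giving D = diag(4, 4, 5, 5, 4, 5, 5, 4, 4) and L = D - A. The multiplicity of 0 as a Laplacian eigenvalue equals the number of connected components. The single zero eigenvalue shows the graph is connected. The eigenvalues sum to 40, which equals trace(L) = 2|E|. There is one zero in the spectrum, matching the 1 component.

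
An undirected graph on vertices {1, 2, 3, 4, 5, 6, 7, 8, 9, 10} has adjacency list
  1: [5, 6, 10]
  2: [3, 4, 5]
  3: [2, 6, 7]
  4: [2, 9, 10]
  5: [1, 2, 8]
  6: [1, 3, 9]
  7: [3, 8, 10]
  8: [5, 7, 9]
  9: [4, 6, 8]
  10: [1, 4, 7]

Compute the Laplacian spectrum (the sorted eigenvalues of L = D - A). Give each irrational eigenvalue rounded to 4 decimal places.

[0, 2, 2, 2, 2, 2, 5, 5, 5, 5]

Each diagonal entry of L is the vertex degree and each off-diagonal entry is -1 where an edge is present, 0 otherwise; in the order [1, 2, 3, 4, 5, 6, 7, 8, 9, 10] the diagonal is [3, 3, 3, 3, 3, 3, 3, 3, 3, 3]. L is symmetric positive semidefinite, so every eigenvalue is real and nonnegative. The single zero eigenvalue shows the graph is connected. There is one zero in the spectrum, matching the 1 component.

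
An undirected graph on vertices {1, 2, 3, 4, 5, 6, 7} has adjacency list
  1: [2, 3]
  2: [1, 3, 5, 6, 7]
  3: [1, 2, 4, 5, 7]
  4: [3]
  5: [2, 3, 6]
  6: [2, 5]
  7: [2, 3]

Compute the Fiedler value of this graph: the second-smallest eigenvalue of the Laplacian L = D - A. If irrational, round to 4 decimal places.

With the vertex order [1, 2, 3, 4, 5, 6, 7], the degrees are [2, 5, 5, 1, 3, 2, 2], giving D = diag(2, 5, 5, 1, 3, 2, 2) and L = D - A. The smallest Laplacian eigenvalue is always 0. The next one, lambda_2 = 0.9177, measures how hard the graph is to disconnect: larger values mean better connectivity. By the matrix-tree theorem the graph has (1/7) * product of the nonzero eigenvalues = 52 spanning trees. The eigenvalues sum to 20, which equals trace(L) = 2|E|.

0.9177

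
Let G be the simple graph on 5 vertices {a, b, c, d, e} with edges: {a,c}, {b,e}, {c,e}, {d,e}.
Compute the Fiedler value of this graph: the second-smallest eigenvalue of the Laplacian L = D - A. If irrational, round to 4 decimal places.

0.5188

Reading degrees in the order [a, b, c, d, e] gives [1, 1, 2, 1, 3]; set D = diag(1, 1, 2, 1, 3) and form L = D - A. Computing the eigenvalues of L and sorting gives [0, 0.5188, 1, 2.3111, 4.1701]. The Fiedler value lambda_2 = 0.5188 is strictly positive, so the graph is connected. There is one zero in the spectrum, matching the 1 component.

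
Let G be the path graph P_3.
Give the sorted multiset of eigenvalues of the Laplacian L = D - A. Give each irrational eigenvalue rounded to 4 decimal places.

The graph has 3 vertices and degree multiset [2, 1, 1]; D is the diagonal matrix of degrees and L = D - A. Since every row of L sums to 0, the all-ones vector is in the kernel and 0 is an eigenvalue. The eigenvalues sum to 4, which equals trace(L) = 2|E|. The largest eigenvalue, 3, is at most the vertex count 3.

[0, 1, 3]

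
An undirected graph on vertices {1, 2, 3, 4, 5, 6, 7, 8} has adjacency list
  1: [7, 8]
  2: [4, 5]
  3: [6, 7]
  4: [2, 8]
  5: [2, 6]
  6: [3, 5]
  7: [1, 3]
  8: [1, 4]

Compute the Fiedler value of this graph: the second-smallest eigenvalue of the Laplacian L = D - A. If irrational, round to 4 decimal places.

0.5858

Reading degrees in the order [1, 2, 3, 4, 5, 6, 7, 8] gives [2, 2, 2, 2, 2, 2, 2, 2]; set D = diag(2, 2, 2, 2, 2, 2, 2, 2) and form L = D - A. The smallest Laplacian eigenvalue is always 0. The next one, lambda_2 = 0.5858, measures how hard the graph is to disconnect: larger values mean better connectivity. The largest eigenvalue, 4, is at most the vertex count 8.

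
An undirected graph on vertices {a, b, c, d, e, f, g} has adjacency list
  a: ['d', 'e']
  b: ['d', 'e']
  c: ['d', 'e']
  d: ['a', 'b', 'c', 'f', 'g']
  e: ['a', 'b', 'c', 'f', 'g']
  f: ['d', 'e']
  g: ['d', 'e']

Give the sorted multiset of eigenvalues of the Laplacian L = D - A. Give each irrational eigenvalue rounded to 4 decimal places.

[0, 2, 2, 2, 2, 5, 7]

Reading degrees in the order [a, b, c, d, e, f, g] gives [2, 2, 2, 5, 5, 2, 2]; set D = diag(2, 2, 2, 5, 5, 2, 2) and form L = D - A. L is symmetric positive semidefinite, so every eigenvalue is real and nonnegative. The single zero eigenvalue shows the graph is connected. There is one zero in the spectrum, matching the 1 component.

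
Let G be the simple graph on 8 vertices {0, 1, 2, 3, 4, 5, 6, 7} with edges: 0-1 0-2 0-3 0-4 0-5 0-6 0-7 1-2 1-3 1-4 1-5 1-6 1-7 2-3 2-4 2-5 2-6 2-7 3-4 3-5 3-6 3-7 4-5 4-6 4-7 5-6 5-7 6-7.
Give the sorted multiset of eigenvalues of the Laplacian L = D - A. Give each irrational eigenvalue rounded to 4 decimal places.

[0, 8, 8, 8, 8, 8, 8, 8]

Each diagonal entry of L is the vertex degree and each off-diagonal entry is -1 where an edge is present, 0 otherwise; in the order [0, 1, 2, 3, 4, 5, 6, 7] the diagonal is [7, 7, 7, 7, 7, 7, 7, 7]. L is symmetric positive semidefinite, so every eigenvalue is real and nonnegative. The eigenvalues sum to 56, which equals trace(L) = 2|E|.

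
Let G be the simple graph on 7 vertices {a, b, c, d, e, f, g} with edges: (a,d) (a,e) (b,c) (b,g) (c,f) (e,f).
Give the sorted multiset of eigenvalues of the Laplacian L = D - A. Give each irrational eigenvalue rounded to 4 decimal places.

With the vertex order [a, b, c, d, e, f, g], the degrees are [2, 2, 2, 1, 2, 2, 1], giving D = diag(2, 2, 2, 1, 2, 2, 1) and L = D - A. Diagonalising L (or applying a numerical eigensolver to the 7x7 matrix) gives the spectrum above. By the matrix-tree theorem the graph has (1/7) * product of the nonzero eigenvalues = 1 spanning tree. There is one zero in the spectrum, matching the 1 component.

[0, 0.1981, 0.7530, 1.5550, 2.4450, 3.2470, 3.8019]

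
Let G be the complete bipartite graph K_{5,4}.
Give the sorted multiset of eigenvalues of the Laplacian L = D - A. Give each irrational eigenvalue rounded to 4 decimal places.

[0, 4, 4, 4, 4, 5, 5, 5, 9]

The graph has 9 vertices and degree multiset [5, 5, 5, 5, 4, 4, 4, 4, 4]; D is the diagonal matrix of degrees and L = D - A. Diagonalising L (or applying a numerical eigensolver to the 9x9 matrix) gives the spectrum above. The single zero eigenvalue shows the graph is connected. By the matrix-tree theorem the graph has (1/9) * product of the nonzero eigenvalues = 32000 spanning trees.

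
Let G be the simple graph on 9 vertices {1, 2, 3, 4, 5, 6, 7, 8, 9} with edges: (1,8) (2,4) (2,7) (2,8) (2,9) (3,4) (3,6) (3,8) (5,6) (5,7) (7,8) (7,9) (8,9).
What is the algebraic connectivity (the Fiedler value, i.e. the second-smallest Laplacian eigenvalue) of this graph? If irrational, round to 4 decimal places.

Each diagonal entry of L is the vertex degree and each off-diagonal entry is -1 where an edge is present, 0 otherwise; in the order [1, 2, 3, 4, 5, 6, 7, 8, 9] the diagonal is [1, 4, 3, 2, 2, 2, 4, 5, 3]. Computing the eigenvalues of L and sorting gives [0, 0.7769, 1.1795, 1.4784, 2.6237, 3.7575, 4.5534, 5.3418, 6.2888]. The Fiedler value lambda_2 = 0.7769 is strictly positive, so the graph is connected. There is one zero in the spectrum, matching the 1 component.

0.7769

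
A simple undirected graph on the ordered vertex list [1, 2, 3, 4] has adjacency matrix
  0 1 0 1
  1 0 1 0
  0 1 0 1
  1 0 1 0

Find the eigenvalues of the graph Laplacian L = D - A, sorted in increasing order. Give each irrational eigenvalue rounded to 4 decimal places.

[0, 2, 2, 4]

With the vertex order [1, 2, 3, 4], the degrees are [2, 2, 2, 2], giving D = diag(2, 2, 2, 2) and L = D - A. Since every row of L sums to 0, the all-ones vector is in the kernel and 0 is an eigenvalue. The single zero eigenvalue shows the graph is connected. The eigenvalues sum to 8, which equals trace(L) = 2|E|. There is one zero in the spectrum, matching the 1 component.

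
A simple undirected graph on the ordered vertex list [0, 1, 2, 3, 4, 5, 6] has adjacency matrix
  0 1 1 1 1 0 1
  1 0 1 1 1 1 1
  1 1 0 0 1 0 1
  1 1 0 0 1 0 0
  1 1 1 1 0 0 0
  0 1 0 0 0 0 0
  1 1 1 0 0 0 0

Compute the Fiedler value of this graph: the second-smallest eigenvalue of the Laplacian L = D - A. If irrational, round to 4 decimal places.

Reading degrees in the order [0, 1, 2, 3, 4, 5, 6] gives [5, 6, 4, 3, 4, 1, 3]; set D = diag(5, 6, 4, 3, 4, 1, 3) and form L = D - A. The smallest Laplacian eigenvalue is always 0. The next one, lambda_2 = 1, measures how hard the graph is to disconnect: larger values mean better connectivity. There is one zero in the spectrum, matching the 1 component.

1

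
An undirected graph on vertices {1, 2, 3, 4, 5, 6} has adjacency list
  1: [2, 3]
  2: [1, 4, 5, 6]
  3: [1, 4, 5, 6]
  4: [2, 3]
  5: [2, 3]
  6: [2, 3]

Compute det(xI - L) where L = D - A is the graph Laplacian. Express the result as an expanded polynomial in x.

Each diagonal entry of L is the vertex degree and each off-diagonal entry is -1 where an edge is present, 0 otherwise; in the order [1, 2, 3, 4, 5, 6] the diagonal is [2, 4, 4, 2, 2, 2]. Computing det(xI - L) by cofactor expansion (or equivalently via sum-over-permutations) gives x^6 - 16x^5 + 96x^4 - 272x^3 + 368x^2 - 192x. The coefficient of x^5 equals -trace(L) = -16, matching the sum of degrees. The eigenvalues sum to 16, which equals trace(L) = 2|E|.

x^6 - 16x^5 + 96x^4 - 272x^3 + 368x^2 - 192x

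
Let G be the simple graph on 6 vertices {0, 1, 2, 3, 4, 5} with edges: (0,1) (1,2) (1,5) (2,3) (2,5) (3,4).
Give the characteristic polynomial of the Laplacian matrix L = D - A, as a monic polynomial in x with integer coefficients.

x^6 - 12x^5 + 52x^4 - 98x^3 + 76x^2 - 18x

Each diagonal entry of L is the vertex degree and each off-diagonal entry is -1 where an edge is present, 0 otherwise; in the order [0, 1, 2, 3, 4, 5] the diagonal is [1, 3, 3, 2, 1, 2]. L has integer entries, so p(x) = det(xI - L) has integer coefficients. Expanding the determinant yields x^6 - 12x^5 + 52x^4 - 98x^3 + 76x^2 - 18x. The constant term is 0 because L is singular (the all-ones vector lies in its kernel). The largest eigenvalue, 4.3928, is at most the vertex count 6. The eigenvalues sum to 12, which equals trace(L) = 2|E|.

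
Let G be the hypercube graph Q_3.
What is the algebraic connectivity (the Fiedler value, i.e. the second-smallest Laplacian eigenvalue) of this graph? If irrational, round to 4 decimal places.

2

The graph has 8 vertices and degree multiset [3, 3, 3, 3, 3, 3, 3, 3]; D is the diagonal matrix of degrees and L = D - A. The smallest Laplacian eigenvalue is always 0. The next one, lambda_2 = 2, measures how hard the graph is to disconnect: larger values mean better connectivity. The largest eigenvalue, 6, is at most the vertex count 8.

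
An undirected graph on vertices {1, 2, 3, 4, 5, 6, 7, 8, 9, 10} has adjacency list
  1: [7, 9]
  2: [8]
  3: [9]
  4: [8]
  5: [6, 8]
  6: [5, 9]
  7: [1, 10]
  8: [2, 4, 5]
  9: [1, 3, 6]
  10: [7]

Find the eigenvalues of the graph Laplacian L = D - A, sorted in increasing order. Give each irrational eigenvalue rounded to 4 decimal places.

Each diagonal entry of L is the vertex degree and each off-diagonal entry is -1 where an edge is present, 0 otherwise; in the order [1, 2, 3, 4, 5, 6, 7, 8, 9, 10] the diagonal is [2, 1, 1, 1, 2, 2, 2, 3, 3, 1]. Since every row of L sums to 0, the all-ones vector is in the kernel and 0 is an eigenvalue.

[0, 0.1257, 0.4097, 1, 1, 1.4295, 2.4234, 3.0954, 4.0925, 4.4238]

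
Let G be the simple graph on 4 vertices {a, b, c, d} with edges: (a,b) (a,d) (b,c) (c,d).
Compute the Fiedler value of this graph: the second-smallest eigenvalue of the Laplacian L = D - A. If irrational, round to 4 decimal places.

Reading degrees in the order [a, b, c, d] gives [2, 2, 2, 2]; set D = diag(2, 2, 2, 2) and form L = D - A. Computing the eigenvalues of L and sorting gives [0, 2, 2, 4]. The Fiedler value lambda_2 = 2 is strictly positive, so the graph is connected. By the matrix-tree theorem the graph has (1/4) * product of the nonzero eigenvalues = 4 spanning trees. The largest eigenvalue, 4, is at most the vertex count 4.

2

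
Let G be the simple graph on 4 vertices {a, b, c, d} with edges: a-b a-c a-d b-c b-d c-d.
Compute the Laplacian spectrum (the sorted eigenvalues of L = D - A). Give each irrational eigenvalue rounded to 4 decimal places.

[0, 4, 4, 4]

Reading degrees in the order [a, b, c, d] gives [3, 3, 3, 3]; set D = diag(3, 3, 3, 3) and form L = D - A. Diagonalising L (or applying a numerical eigensolver to the 4x4 matrix) gives the spectrum above. The single zero eigenvalue shows the graph is connected.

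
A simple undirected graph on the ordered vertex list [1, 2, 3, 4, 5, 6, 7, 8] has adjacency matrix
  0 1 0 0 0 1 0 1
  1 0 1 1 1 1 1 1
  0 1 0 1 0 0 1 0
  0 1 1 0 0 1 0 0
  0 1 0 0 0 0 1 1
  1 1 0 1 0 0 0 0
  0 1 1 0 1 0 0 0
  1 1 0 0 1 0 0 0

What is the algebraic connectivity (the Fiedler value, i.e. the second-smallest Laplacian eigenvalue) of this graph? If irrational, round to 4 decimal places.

1.7530

Reading degrees in the order [1, 2, 3, 4, 5, 6, 7, 8] gives [3, 7, 3, 3, 3, 3, 3, 3]; set D = diag(3, 7, 3, 3, 3, 3, 3, 3) and form L = D - A. Computing the eigenvalues of L and sorting gives [0, 1.7530, 1.7530, 3.4450, 3.4450, 4.8019, 4.8019, 8]. The Fiedler value lambda_2 = 1.7530 is strictly positive, so the graph is connected. By the matrix-tree theorem the graph has (1/8) * product of the nonzero eigenvalues = 841 spanning trees.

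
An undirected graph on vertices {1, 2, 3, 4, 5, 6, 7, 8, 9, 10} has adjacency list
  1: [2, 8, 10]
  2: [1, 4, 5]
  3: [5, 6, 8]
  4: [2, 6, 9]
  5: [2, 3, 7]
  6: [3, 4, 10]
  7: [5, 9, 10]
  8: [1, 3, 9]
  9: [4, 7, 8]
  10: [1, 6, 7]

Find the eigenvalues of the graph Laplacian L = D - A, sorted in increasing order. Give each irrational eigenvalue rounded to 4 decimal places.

[0, 2, 2, 2, 2, 2, 5, 5, 5, 5]

With the vertex order [1, 2, 3, 4, 5, 6, 7, 8, 9, 10], the degrees are [3, 3, 3, 3, 3, 3, 3, 3, 3, 3], giving D = diag(3, 3, 3, 3, 3, 3, 3, 3, 3, 3) and L = D - A. L is symmetric positive semidefinite, so every eigenvalue is real and nonnegative. The largest eigenvalue, 5, is at most the vertex count 10.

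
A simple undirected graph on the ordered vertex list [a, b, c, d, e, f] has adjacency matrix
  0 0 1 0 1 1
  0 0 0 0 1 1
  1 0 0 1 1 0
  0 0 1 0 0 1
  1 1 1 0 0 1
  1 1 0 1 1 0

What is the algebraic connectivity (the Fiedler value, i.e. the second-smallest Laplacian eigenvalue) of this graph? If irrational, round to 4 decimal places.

With the vertex order [a, b, c, d, e, f], the degrees are [3, 2, 3, 2, 4, 4], giving D = diag(3, 2, 3, 2, 4, 4) and L = D - A. The sorted Laplacian eigenvalues are [0, 1.6072, 2.3023, 3.6405, 4.8631, 5.5869]; the algebraic connectivity is the second entry, 1.6072. There is one zero in the spectrum, matching the 1 component.

1.6072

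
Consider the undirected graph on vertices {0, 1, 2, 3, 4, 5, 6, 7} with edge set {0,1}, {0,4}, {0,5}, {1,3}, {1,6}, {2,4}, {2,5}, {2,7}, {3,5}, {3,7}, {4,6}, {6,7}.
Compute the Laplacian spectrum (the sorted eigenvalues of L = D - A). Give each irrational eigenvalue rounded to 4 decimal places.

Each diagonal entry of L is the vertex degree and each off-diagonal entry is -1 where an edge is present, 0 otherwise; in the order [0, 1, 2, 3, 4, 5, 6, 7] the diagonal is [3, 3, 3, 3, 3, 3, 3, 3]. Since every row of L sums to 0, the all-ones vector is in the kernel and 0 is an eigenvalue. By the matrix-tree theorem the graph has (1/8) * product of the nonzero eigenvalues = 384 spanning trees. The largest eigenvalue, 6, is at most the vertex count 8.

[0, 2, 2, 2, 4, 4, 4, 6]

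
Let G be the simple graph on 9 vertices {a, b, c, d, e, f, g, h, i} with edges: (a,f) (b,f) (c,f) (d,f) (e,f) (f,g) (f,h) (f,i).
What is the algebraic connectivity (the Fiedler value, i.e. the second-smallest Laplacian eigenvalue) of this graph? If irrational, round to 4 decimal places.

1

Reading degrees in the order [a, b, c, d, e, f, g, h, i] gives [1, 1, 1, 1, 1, 8, 1, 1, 1]; set D = diag(1, 1, 1, 1, 1, 8, 1, 1, 1) and form L = D - A. Computing the eigenvalues of L and sorting gives [0, 1, 1, 1, 1, 1, 1, 1, 9]. The Fiedler value lambda_2 = 1 is strictly positive, so the graph is connected. The eigenvalues sum to 16, which equals trace(L) = 2|E|.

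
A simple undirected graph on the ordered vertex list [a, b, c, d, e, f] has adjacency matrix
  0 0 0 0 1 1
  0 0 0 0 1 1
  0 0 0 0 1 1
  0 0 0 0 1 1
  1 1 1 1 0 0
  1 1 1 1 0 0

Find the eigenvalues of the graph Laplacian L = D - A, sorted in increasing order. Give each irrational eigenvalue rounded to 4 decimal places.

Each diagonal entry of L is the vertex degree and each off-diagonal entry is -1 where an edge is present, 0 otherwise; in the order [a, b, c, d, e, f] the diagonal is [2, 2, 2, 2, 4, 4]. The multiplicity of 0 as a Laplacian eigenvalue equals the number of connected components.

[0, 2, 2, 2, 4, 6]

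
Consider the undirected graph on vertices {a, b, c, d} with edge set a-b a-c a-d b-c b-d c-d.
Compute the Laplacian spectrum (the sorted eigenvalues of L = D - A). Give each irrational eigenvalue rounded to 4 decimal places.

Reading degrees in the order [a, b, c, d] gives [3, 3, 3, 3]; set D = diag(3, 3, 3, 3) and form L = D - A. L is symmetric positive semidefinite, so every eigenvalue is real and nonnegative. The single zero eigenvalue shows the graph is connected. The eigenvalues sum to 12, which equals trace(L) = 2|E|.

[0, 4, 4, 4]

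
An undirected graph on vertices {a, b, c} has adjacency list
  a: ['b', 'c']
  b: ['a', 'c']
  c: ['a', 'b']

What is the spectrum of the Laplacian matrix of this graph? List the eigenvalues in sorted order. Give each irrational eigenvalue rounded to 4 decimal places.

Each diagonal entry of L is the vertex degree and each off-diagonal entry is -1 where an edge is present, 0 otherwise; in the order [a, b, c] the diagonal is [2, 2, 2]. The multiplicity of 0 as a Laplacian eigenvalue equals the number of connected components. By the matrix-tree theorem the graph has (1/3) * product of the nonzero eigenvalues = 3 spanning trees.

[0, 3, 3]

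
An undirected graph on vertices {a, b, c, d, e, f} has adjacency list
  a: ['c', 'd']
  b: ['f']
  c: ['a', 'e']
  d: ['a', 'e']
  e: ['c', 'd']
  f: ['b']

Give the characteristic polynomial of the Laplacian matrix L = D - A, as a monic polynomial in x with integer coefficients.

Reading degrees in the order [a, b, c, d, e, f] gives [2, 1, 2, 2, 2, 1]; set D = diag(2, 1, 2, 2, 2, 1) and form L = D - A. Computing det(xI - L) by cofactor expansion (or equivalently via sum-over-permutations) gives x^6 - 10x^5 + 36x^4 - 56x^3 + 32x^2. The coefficient of x^5 equals -trace(L) = -10, matching the sum of degrees. The eigenvalues sum to 10, which equals trace(L) = 2|E|. There are 2 zeros in the spectrum, matching the 2 components.

x^6 - 10x^5 + 36x^4 - 56x^3 + 32x^2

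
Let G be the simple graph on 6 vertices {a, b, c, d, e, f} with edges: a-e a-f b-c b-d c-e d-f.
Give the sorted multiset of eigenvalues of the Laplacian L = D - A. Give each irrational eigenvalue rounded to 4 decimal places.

[0, 1, 1, 3, 3, 4]

Each diagonal entry of L is the vertex degree and each off-diagonal entry is -1 where an edge is present, 0 otherwise; in the order [a, b, c, d, e, f] the diagonal is [2, 2, 2, 2, 2, 2]. The multiplicity of 0 as a Laplacian eigenvalue equals the number of connected components. The largest eigenvalue, 4, is at most the vertex count 6.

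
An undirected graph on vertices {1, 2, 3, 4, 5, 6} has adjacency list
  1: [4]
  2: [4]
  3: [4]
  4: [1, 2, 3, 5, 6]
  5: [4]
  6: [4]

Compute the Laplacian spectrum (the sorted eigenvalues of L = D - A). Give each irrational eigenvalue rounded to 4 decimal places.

With the vertex order [1, 2, 3, 4, 5, 6], the degrees are [1, 1, 1, 5, 1, 1], giving D = diag(1, 1, 1, 5, 1, 1) and L = D - A. The multiplicity of 0 as a Laplacian eigenvalue equals the number of connected components. The single zero eigenvalue shows the graph is connected. The largest eigenvalue, 6, is at most the vertex count 6. The eigenvalues sum to 10, which equals trace(L) = 2|E|.

[0, 1, 1, 1, 1, 6]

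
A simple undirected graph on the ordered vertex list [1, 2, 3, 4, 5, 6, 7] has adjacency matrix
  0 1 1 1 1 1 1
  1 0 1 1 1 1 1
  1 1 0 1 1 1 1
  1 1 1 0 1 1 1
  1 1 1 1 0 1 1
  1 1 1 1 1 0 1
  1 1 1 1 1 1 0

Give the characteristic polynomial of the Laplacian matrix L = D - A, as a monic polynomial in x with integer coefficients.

Each diagonal entry of L is the vertex degree and each off-diagonal entry is -1 where an edge is present, 0 otherwise; in the order [1, 2, 3, 4, 5, 6, 7] the diagonal is [6, 6, 6, 6, 6, 6, 6]. L has integer entries, so p(x) = det(xI - L) has integer coefficients. Expanding the determinant yields x^7 - 42x^6 + 735x^5 - 6860x^4 + 36015x^3 - 100842x^2 + 117649x. Since p(0) = det(-L) = 0, x divides p(x). There is one zero in the spectrum, matching the 1 component. The largest eigenvalue, 7, is at most the vertex count 7.

x^7 - 42x^6 + 735x^5 - 6860x^4 + 36015x^3 - 100842x^2 + 117649x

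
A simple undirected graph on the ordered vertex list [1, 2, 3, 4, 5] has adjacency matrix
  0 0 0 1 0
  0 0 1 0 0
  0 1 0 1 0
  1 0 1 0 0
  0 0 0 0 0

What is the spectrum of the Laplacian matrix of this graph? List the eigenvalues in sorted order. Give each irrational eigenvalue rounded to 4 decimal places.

With the vertex order [1, 2, 3, 4, 5], the degrees are [1, 1, 2, 2, 0], giving D = diag(1, 1, 2, 2, 0) and L = D - A. The multiplicity of 0 as a Laplacian eigenvalue equals the number of connected components. The 2 zero eigenvalues correspond to the 2 connected components. There are 2 zeros in the spectrum, matching the 2 components.

[0, 0, 0.5858, 2, 3.4142]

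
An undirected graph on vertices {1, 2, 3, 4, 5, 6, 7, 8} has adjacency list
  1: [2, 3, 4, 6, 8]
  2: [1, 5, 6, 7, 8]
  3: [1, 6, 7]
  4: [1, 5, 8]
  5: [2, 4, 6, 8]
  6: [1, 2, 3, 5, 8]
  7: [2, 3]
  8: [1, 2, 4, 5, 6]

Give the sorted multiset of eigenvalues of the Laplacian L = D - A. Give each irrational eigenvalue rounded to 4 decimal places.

[0, 1.4810, 3.0192, 3.5057, 4.6928, 6.1622, 6.3604, 6.7787]

Each diagonal entry of L is the vertex degree and each off-diagonal entry is -1 where an edge is present, 0 otherwise; in the order [1, 2, 3, 4, 5, 6, 7, 8] the diagonal is [5, 5, 3, 3, 4, 5, 2, 5]. Diagonalising L (or applying a numerical eigensolver to the 8x8 matrix) gives the spectrum above. There is one zero in the spectrum, matching the 1 component.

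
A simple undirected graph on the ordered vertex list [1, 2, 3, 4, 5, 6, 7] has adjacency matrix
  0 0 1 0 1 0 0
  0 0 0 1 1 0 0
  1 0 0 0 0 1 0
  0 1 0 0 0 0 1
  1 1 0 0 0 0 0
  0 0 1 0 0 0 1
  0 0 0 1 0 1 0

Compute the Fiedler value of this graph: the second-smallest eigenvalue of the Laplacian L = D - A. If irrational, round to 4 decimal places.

With the vertex order [1, 2, 3, 4, 5, 6, 7], the degrees are [2, 2, 2, 2, 2, 2, 2], giving D = diag(2, 2, 2, 2, 2, 2, 2) and L = D - A. The sorted Laplacian eigenvalues are [0, 0.7530, 0.7530, 2.4450, 2.4450, 3.8019, 3.8019]; the algebraic connectivity is the second entry, 0.7530.

0.7530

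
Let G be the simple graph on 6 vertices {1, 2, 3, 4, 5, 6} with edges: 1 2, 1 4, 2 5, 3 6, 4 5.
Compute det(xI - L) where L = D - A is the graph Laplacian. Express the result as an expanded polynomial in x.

Each diagonal entry of L is the vertex degree and each off-diagonal entry is -1 where an edge is present, 0 otherwise; in the order [1, 2, 3, 4, 5, 6] the diagonal is [2, 2, 1, 2, 2, 1]. L has integer entries, so p(x) = det(xI - L) has integer coefficients. Expanding the determinant yields x^6 - 10x^5 + 36x^4 - 56x^3 + 32x^2. The coefficient of x^5 equals -trace(L) = -10, matching the sum of degrees. The largest eigenvalue, 4, is at most the vertex count 6.

x^6 - 10x^5 + 36x^4 - 56x^3 + 32x^2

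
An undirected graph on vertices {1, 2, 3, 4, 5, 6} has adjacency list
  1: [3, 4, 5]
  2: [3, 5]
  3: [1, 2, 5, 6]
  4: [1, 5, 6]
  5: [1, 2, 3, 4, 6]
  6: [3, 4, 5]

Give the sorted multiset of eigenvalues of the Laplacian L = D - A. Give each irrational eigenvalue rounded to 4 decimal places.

[0, 1.8299, 3, 3.6889, 5.4812, 6]

With the vertex order [1, 2, 3, 4, 5, 6], the degrees are [3, 2, 4, 3, 5, 3], giving D = diag(3, 2, 4, 3, 5, 3) and L = D - A. Diagonalising L (or applying a numerical eigensolver to the 6x6 matrix) gives the spectrum above. The single zero eigenvalue shows the graph is connected. The largest eigenvalue, 6, is at most the vertex count 6.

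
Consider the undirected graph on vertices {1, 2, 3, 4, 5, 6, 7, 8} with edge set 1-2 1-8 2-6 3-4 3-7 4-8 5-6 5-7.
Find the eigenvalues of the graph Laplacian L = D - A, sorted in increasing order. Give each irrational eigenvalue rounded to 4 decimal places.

[0, 0.5858, 0.5858, 2, 2, 3.4142, 3.4142, 4]

Reading degrees in the order [1, 2, 3, 4, 5, 6, 7, 8] gives [2, 2, 2, 2, 2, 2, 2, 2]; set D = diag(2, 2, 2, 2, 2, 2, 2, 2) and form L = D - A. The multiplicity of 0 as a Laplacian eigenvalue equals the number of connected components. The single zero eigenvalue shows the graph is connected. There is one zero in the spectrum, matching the 1 component.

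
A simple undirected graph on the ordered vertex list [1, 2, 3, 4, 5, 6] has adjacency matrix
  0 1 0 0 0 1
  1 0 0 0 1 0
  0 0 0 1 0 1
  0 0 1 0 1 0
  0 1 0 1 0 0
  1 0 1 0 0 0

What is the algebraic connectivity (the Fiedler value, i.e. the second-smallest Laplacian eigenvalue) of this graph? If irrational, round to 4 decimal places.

1

Reading degrees in the order [1, 2, 3, 4, 5, 6] gives [2, 2, 2, 2, 2, 2]; set D = diag(2, 2, 2, 2, 2, 2) and form L = D - A. The smallest Laplacian eigenvalue is always 0. The next one, lambda_2 = 1, measures how hard the graph is to disconnect: larger values mean better connectivity.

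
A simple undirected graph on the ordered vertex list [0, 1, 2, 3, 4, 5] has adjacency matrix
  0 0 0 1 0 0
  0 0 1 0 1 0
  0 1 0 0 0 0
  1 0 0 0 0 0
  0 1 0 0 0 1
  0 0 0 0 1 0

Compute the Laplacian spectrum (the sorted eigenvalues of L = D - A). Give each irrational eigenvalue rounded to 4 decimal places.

[0, 0, 0.5858, 2, 2, 3.4142]

With the vertex order [0, 1, 2, 3, 4, 5], the degrees are [1, 2, 1, 1, 2, 1], giving D = diag(1, 2, 1, 1, 2, 1) and L = D - A. Diagonalising L (or applying a numerical eigensolver to the 6x6 matrix) gives the spectrum above. The 2 zero eigenvalues correspond to the 2 connected components.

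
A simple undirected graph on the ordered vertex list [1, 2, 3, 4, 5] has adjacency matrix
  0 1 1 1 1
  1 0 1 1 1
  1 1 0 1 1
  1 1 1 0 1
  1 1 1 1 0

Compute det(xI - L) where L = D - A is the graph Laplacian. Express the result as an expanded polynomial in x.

Each diagonal entry of L is the vertex degree and each off-diagonal entry is -1 where an edge is present, 0 otherwise; in the order [1, 2, 3, 4, 5] the diagonal is [4, 4, 4, 4, 4]. L has integer entries, so p(x) = det(xI - L) has integer coefficients. Expanding the determinant yields x^5 - 20x^4 + 150x^3 - 500x^2 + 625x. The coefficient of x^4 equals -trace(L) = -20, matching the sum of degrees. By the matrix-tree theorem the graph has (1/5) * product of the nonzero eigenvalues = 125 spanning trees.

x^5 - 20x^4 + 150x^3 - 500x^2 + 625x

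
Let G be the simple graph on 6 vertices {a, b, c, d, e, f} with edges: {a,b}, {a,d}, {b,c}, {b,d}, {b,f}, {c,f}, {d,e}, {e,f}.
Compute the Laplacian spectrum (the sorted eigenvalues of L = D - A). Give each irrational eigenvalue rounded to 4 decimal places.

[0, 1.3820, 1.6972, 3.6180, 4, 5.3028]

Reading degrees in the order [a, b, c, d, e, f] gives [2, 4, 2, 3, 2, 3]; set D = diag(2, 4, 2, 3, 2, 3) and form L = D - A. Diagonalising L (or applying a numerical eigensolver to the 6x6 matrix) gives the spectrum above. The single zero eigenvalue shows the graph is connected.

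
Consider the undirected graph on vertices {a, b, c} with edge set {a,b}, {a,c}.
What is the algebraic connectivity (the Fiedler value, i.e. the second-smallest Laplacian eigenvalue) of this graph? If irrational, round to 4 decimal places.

1

Each diagonal entry of L is the vertex degree and each off-diagonal entry is -1 where an edge is present, 0 otherwise; in the order [a, b, c] the diagonal is [2, 1, 1]. The sorted Laplacian eigenvalues are [0, 1, 3]; the algebraic connectivity is the second entry, 1.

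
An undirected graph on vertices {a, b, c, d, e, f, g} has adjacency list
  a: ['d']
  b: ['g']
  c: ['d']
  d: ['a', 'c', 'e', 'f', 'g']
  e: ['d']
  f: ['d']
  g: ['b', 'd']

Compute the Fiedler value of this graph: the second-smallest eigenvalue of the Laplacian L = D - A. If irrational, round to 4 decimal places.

0.4659

Reading degrees in the order [a, b, c, d, e, f, g] gives [1, 1, 1, 5, 1, 1, 2]; set D = diag(1, 1, 1, 5, 1, 1, 2) and form L = D - A. The sorted Laplacian eigenvalues are [0, 0.4659, 1, 1, 1, 2.4827, 6.0514]; the algebraic connectivity is the second entry, 0.4659.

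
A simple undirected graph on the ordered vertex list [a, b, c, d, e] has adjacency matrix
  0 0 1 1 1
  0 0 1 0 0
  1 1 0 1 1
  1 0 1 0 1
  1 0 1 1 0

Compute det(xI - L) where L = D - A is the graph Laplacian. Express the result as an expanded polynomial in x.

Reading degrees in the order [a, b, c, d, e] gives [3, 1, 4, 3, 3]; set D = diag(3, 1, 4, 3, 3) and form L = D - A. The eigenvalues of L are [0, 1, 4, 4, 5]; the characteristic polynomial is the product of (x - lambda_i), which multiplies out to x^5 - 14x^4 + 69x^3 - 136x^2 + 80x. Since p(0) = det(-L) = 0, x divides p(x).

x^5 - 14x^4 + 69x^3 - 136x^2 + 80x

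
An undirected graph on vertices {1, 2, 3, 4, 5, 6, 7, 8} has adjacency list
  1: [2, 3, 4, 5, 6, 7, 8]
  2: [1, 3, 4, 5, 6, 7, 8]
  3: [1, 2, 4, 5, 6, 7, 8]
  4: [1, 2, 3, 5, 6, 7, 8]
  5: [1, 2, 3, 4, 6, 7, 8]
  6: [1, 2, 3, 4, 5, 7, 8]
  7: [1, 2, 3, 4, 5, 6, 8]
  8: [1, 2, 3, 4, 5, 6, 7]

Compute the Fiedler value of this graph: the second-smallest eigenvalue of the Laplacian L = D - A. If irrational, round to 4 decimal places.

Each diagonal entry of L is the vertex degree and each off-diagonal entry is -1 where an edge is present, 0 otherwise; in the order [1, 2, 3, 4, 5, 6, 7, 8] the diagonal is [7, 7, 7, 7, 7, 7, 7, 7]. The sorted Laplacian eigenvalues are [0, 8, 8, 8, 8, 8, 8, 8]; the algebraic connectivity is the second entry, 8. There is one zero in the spectrum, matching the 1 component. The eigenvalues sum to 56, which equals trace(L) = 2|E|.

8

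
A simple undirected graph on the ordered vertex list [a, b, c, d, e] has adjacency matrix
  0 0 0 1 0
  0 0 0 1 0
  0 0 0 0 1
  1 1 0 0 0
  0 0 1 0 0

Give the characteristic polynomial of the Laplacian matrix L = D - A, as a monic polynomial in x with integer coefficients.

x^5 - 6x^4 + 11x^3 - 6x^2

With the vertex order [a, b, c, d, e], the degrees are [1, 1, 1, 2, 1], giving D = diag(1, 1, 1, 2, 1) and L = D - A. L has integer entries, so p(x) = det(xI - L) has integer coefficients. Expanding the determinant yields x^5 - 6x^4 + 11x^3 - 6x^2. The coefficient of x^4 equals -trace(L) = -6, matching the sum of degrees. The eigenvalues sum to 6, which equals trace(L) = 2|E|. There are 2 zeros in the spectrum, matching the 2 components.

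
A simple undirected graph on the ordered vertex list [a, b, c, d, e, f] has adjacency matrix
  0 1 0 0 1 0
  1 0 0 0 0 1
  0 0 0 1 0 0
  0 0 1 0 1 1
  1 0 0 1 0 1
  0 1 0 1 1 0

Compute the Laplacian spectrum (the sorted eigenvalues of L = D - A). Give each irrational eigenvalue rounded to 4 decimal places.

Each diagonal entry of L is the vertex degree and each off-diagonal entry is -1 where an edge is present, 0 otherwise; in the order [a, b, c, d, e, f] the diagonal is [2, 2, 1, 3, 3, 3]. L is symmetric positive semidefinite, so every eigenvalue is real and nonnegative. There is one zero in the spectrum, matching the 1 component.

[0, 0.6972, 2, 2.3820, 4.3028, 4.6180]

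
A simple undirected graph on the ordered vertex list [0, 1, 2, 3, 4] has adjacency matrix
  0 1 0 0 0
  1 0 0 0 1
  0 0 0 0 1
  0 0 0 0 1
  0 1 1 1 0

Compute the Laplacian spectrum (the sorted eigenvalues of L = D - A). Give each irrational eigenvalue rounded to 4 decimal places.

With the vertex order [0, 1, 2, 3, 4], the degrees are [1, 2, 1, 1, 3], giving D = diag(1, 2, 1, 1, 3) and L = D - A. L is symmetric positive semidefinite, so every eigenvalue is real and nonnegative. By the matrix-tree theorem the graph has (1/5) * product of the nonzero eigenvalues = 1 spanning tree. The eigenvalues sum to 8, which equals trace(L) = 2|E|.

[0, 0.5188, 1, 2.3111, 4.1701]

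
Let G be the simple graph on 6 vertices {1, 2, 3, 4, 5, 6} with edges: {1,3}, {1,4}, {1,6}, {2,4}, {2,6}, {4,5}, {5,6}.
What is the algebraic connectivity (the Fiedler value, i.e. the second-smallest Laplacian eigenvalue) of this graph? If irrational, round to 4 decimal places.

0.7639

Each diagonal entry of L is the vertex degree and each off-diagonal entry is -1 where an edge is present, 0 otherwise; in the order [1, 2, 3, 4, 5, 6] the diagonal is [3, 2, 1, 3, 2, 3]. Computing the eigenvalues of L and sorting gives [0, 0.7639, 2, 3, 3, 5.2361]. The Fiedler value lambda_2 = 0.7639 is strictly positive, so the graph is connected. There is one zero in the spectrum, matching the 1 component. By the matrix-tree theorem the graph has (1/6) * product of the nonzero eigenvalues = 12 spanning trees.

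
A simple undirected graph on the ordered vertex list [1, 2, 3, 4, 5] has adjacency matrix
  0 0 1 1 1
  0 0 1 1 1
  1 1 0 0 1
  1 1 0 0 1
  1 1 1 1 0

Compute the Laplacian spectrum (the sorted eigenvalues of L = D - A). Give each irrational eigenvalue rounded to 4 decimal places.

Each diagonal entry of L is the vertex degree and each off-diagonal entry is -1 where an edge is present, 0 otherwise; in the order [1, 2, 3, 4, 5] the diagonal is [3, 3, 3, 3, 4]. Since every row of L sums to 0, the all-ones vector is in the kernel and 0 is an eigenvalue. The eigenvalues sum to 16, which equals trace(L) = 2|E|. The largest eigenvalue, 5, is at most the vertex count 5.

[0, 3, 3, 5, 5]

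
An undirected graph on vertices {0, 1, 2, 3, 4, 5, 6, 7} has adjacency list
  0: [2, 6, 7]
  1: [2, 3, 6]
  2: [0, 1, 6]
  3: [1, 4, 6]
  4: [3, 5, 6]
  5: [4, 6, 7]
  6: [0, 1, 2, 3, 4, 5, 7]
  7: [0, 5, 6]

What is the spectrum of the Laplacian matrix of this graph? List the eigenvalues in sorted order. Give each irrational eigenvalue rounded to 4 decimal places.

With the vertex order [0, 1, 2, 3, 4, 5, 6, 7], the degrees are [3, 3, 3, 3, 3, 3, 7, 3], giving D = diag(3, 3, 3, 3, 3, 3, 7, 3) and L = D - A. Diagonalising L (or applying a numerical eigensolver to the 8x8 matrix) gives the spectrum above. The single zero eigenvalue shows the graph is connected. By the matrix-tree theorem the graph has (1/8) * product of the nonzero eigenvalues = 841 spanning trees. There is one zero in the spectrum, matching the 1 component.

[0, 1.7530, 1.7530, 3.4450, 3.4450, 4.8019, 4.8019, 8]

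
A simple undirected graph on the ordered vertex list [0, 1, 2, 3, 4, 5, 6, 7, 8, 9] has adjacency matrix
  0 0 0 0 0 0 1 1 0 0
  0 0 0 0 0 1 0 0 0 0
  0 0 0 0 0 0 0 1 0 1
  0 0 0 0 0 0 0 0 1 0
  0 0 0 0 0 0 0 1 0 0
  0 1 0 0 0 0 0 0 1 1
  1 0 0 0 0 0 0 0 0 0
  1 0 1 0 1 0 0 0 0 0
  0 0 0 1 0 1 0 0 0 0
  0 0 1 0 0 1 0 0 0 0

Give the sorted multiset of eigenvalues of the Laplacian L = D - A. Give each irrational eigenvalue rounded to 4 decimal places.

Each diagonal entry of L is the vertex degree and each off-diagonal entry is -1 where an edge is present, 0 otherwise; in the order [0, 1, 2, 3, 4, 5, 6, 7, 8, 9] the diagonal is [2, 1, 2, 1, 1, 3, 1, 3, 2, 2]. The multiplicity of 0 as a Laplacian eigenvalue equals the number of connected components. The single zero eigenvalue shows the graph is connected.

[0, 0.1277, 0.5188, 0.6297, 1, 2, 2.3111, 2.7968, 4.1701, 4.4458]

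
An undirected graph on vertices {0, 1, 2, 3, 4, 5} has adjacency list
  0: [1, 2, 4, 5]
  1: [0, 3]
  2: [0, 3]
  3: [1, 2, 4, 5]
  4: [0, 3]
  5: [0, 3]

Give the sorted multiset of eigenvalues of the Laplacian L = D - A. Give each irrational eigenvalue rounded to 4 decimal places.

Reading degrees in the order [0, 1, 2, 3, 4, 5] gives [4, 2, 2, 4, 2, 2]; set D = diag(4, 2, 2, 4, 2, 2) and form L = D - A. Diagonalising L (or applying a numerical eigensolver to the 6x6 matrix) gives the spectrum above. The single zero eigenvalue shows the graph is connected. The eigenvalues sum to 16, which equals trace(L) = 2|E|. There is one zero in the spectrum, matching the 1 component.

[0, 2, 2, 2, 4, 6]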